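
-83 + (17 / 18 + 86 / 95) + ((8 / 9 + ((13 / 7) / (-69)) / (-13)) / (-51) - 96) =-177.17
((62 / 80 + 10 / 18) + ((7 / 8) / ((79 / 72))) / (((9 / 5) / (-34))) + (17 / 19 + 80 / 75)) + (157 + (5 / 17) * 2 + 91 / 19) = 1383488251 / 9186120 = 150.61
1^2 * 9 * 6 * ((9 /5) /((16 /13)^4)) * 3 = 127.08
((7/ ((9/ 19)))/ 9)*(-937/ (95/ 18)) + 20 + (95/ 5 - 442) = -31253/ 45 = -694.51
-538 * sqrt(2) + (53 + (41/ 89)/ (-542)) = 2556573/ 48238-538 * sqrt(2) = -707.85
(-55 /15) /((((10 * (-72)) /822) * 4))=1507 /1440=1.05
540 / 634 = 270 / 317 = 0.85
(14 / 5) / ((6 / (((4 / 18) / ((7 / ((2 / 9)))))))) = 4 / 1215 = 0.00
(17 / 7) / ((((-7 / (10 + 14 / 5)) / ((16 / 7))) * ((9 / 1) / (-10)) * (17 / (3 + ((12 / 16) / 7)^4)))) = 4917464 / 2470629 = 1.99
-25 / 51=-0.49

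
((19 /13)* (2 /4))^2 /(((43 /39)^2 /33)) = 107217 /7396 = 14.50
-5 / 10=-1 / 2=-0.50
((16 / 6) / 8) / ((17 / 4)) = 4 / 51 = 0.08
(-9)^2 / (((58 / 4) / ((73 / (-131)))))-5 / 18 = -3.39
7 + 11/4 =39/4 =9.75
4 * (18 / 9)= 8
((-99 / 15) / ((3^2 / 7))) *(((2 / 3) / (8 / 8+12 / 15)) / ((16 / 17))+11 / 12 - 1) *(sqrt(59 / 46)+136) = -87703 / 405 - 5159 *sqrt(2714) / 149040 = -218.35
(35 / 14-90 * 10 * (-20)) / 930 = 7201 / 372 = 19.36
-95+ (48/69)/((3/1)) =-6539/69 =-94.77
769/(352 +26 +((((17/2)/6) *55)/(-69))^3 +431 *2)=436533271488/703085404105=0.62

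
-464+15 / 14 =-6481 / 14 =-462.93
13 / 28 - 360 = -10067 / 28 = -359.54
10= 10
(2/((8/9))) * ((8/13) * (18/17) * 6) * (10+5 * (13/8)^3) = 3913515/14144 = 276.69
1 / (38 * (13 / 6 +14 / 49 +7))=21 / 7543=0.00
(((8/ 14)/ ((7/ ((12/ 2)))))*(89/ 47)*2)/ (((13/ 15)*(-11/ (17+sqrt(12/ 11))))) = -3.51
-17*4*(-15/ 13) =1020/ 13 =78.46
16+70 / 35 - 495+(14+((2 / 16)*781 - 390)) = -6043 / 8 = -755.38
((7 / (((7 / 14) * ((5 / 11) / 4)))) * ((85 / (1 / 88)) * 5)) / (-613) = -4607680 / 613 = -7516.61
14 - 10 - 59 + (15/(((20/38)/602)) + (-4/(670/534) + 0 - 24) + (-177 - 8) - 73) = 5633632/335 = 16816.81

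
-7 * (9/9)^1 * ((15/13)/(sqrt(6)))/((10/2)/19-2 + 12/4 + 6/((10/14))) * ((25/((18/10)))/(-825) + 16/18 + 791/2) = -782854625 * sqrt(6)/14177592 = -135.26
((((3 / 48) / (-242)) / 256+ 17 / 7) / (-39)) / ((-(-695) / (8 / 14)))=-5616979 / 109708318720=-0.00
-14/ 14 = -1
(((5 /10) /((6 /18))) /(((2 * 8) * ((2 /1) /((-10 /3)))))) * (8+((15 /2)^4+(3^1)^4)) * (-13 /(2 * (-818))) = -3383185 /837632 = -4.04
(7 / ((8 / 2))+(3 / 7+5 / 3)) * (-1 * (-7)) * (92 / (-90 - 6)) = -7429 / 288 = -25.80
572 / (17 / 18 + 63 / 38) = 97812 / 445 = 219.80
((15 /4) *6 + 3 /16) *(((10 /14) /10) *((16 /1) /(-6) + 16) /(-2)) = -10.80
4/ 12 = 1/ 3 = 0.33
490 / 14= 35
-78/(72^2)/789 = -13/681696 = -0.00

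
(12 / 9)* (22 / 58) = 44 / 87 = 0.51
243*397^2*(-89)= -3408609843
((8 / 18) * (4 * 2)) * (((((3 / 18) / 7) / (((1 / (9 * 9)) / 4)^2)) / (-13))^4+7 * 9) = 333167453211529952 / 68574961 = 4858441745.40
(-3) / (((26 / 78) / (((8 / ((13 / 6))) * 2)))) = -864 / 13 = -66.46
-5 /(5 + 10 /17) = -17 /19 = -0.89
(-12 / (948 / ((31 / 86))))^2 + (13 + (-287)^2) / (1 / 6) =22815745648273 / 46158436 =494292.00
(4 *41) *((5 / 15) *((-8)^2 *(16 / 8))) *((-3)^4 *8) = 4534272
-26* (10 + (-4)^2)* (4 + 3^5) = -166972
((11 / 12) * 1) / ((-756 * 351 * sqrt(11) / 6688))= -0.01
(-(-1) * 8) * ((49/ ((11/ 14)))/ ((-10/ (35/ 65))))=-19208/ 715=-26.86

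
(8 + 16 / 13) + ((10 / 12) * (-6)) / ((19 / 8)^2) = 39160 / 4693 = 8.34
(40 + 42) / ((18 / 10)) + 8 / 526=45.57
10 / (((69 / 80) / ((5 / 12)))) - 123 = -24461 / 207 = -118.17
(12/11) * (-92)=-1104/11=-100.36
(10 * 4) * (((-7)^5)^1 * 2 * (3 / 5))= -806736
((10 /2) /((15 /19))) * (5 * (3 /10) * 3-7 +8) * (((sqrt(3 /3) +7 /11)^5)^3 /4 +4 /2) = 16102639179352861145 /1139249500749723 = 14134.43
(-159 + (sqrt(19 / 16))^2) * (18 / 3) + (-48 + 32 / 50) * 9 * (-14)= 1004097 / 200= 5020.48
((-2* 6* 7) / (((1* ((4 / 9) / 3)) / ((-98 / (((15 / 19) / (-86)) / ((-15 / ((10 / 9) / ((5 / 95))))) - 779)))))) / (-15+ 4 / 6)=750141 / 150734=4.98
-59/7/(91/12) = -708/637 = -1.11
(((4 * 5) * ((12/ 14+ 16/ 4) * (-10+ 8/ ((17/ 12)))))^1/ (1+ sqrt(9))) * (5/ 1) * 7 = -3700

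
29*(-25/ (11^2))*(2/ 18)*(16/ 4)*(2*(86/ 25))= -19952/ 1089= -18.32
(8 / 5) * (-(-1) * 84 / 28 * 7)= 168 / 5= 33.60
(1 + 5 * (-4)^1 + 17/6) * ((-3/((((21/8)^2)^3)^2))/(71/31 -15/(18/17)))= -206639466545152/5416340990884363323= -0.00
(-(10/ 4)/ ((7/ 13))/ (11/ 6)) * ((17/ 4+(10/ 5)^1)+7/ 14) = -5265/ 308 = -17.09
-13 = -13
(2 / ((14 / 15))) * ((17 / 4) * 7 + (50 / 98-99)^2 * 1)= 1401702345 / 67228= 20849.98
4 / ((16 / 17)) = 17 / 4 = 4.25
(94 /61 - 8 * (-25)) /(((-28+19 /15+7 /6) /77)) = -28399140 /46787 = -606.99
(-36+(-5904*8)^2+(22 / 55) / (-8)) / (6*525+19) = 44617235759 / 63380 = 703963.96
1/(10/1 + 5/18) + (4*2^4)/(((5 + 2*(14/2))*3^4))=0.14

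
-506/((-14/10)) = 361.43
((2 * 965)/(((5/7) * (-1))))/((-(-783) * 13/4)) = -10808/10179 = -1.06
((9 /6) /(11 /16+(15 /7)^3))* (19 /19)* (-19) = -156408 /57773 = -2.71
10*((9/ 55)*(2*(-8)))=-288/ 11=-26.18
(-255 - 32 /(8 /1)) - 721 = -980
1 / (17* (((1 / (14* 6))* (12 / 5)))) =35 / 17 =2.06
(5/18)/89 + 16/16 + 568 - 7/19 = 17308103/30438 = 568.63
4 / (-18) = -0.22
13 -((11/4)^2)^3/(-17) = 2676777/69632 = 38.44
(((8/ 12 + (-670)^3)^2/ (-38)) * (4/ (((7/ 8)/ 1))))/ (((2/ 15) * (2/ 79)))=-1286318188740713526320/ 399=-3223855109625848436.89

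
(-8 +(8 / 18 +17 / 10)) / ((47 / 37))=-19499 / 4230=-4.61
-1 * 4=-4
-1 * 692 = -692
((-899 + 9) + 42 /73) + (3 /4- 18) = -906.67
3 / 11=0.27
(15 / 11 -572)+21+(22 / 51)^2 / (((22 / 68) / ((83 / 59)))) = -54496898 / 99297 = -548.83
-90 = -90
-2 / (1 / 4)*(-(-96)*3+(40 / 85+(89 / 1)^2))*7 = -7815416 / 17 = -459730.35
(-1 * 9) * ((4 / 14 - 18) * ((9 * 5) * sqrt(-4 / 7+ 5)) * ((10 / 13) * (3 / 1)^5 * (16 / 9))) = 216950400 * sqrt(217) / 637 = 5017078.42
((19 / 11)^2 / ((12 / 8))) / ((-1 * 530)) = -361 / 96195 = -0.00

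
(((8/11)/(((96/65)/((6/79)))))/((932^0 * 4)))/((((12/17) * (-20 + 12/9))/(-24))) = 0.02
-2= -2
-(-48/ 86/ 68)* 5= 30/ 731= 0.04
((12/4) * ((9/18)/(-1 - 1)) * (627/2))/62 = -1881/496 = -3.79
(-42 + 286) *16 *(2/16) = 488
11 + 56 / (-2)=-17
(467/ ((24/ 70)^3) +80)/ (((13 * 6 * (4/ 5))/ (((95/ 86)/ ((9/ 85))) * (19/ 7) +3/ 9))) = 15647956174075/ 2921038848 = 5356.98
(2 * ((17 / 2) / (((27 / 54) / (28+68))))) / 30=544 / 5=108.80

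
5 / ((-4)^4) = 5 / 256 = 0.02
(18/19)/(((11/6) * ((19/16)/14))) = 24192/3971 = 6.09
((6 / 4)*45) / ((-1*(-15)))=9 / 2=4.50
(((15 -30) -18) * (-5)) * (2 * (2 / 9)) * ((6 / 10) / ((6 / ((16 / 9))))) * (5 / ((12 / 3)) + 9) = 3608 / 27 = 133.63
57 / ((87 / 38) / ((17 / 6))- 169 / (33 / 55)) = -55233 / 272152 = -0.20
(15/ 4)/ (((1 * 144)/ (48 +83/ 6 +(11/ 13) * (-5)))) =22465/ 14976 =1.50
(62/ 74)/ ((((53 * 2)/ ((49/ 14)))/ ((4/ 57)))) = 217/ 111777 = 0.00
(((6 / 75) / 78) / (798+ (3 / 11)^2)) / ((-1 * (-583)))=11 / 4990099725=0.00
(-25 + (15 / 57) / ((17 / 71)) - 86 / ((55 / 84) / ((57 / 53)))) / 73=-155504864 / 68732785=-2.26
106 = 106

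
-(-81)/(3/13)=351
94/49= 1.92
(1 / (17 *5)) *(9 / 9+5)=6 / 85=0.07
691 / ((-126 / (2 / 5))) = -691 / 315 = -2.19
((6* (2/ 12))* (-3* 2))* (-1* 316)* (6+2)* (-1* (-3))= 45504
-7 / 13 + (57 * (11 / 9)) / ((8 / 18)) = 8123 / 52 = 156.21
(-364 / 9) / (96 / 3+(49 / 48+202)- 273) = 1.06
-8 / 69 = -0.12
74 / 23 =3.22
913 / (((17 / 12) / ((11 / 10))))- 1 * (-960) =141858 / 85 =1668.92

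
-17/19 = -0.89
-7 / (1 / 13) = -91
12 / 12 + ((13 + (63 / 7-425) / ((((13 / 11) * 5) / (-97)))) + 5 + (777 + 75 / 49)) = 1868451 / 245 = 7626.33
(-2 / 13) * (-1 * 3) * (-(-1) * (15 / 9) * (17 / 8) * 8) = 170 / 13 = 13.08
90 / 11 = 8.18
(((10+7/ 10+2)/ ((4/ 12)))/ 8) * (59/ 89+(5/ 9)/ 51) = 1747901/ 544680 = 3.21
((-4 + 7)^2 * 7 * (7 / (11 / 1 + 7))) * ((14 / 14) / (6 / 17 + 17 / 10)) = 4165 / 349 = 11.93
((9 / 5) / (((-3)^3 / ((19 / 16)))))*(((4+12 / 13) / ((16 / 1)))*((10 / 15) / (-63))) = 19 / 73710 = 0.00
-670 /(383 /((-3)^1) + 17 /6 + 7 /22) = 22110 /4109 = 5.38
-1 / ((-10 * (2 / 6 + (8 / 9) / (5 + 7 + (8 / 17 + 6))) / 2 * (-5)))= -1413 / 13475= -0.10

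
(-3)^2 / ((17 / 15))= 135 / 17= 7.94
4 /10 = 2 /5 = 0.40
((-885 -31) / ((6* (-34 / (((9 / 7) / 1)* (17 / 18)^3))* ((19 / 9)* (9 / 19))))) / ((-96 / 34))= -1125077 / 653184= -1.72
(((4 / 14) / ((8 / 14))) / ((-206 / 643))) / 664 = -643 / 273568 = -0.00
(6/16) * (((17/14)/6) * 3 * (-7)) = -51/32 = -1.59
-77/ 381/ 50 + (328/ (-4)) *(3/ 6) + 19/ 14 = -2643457/ 66675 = -39.65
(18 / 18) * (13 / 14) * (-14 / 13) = -1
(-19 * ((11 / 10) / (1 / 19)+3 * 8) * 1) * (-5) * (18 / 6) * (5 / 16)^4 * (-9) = -143960625 / 131072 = -1098.33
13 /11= 1.18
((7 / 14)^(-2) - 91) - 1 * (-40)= -47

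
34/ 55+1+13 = 14.62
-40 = -40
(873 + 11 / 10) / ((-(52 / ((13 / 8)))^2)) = -8741 / 10240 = -0.85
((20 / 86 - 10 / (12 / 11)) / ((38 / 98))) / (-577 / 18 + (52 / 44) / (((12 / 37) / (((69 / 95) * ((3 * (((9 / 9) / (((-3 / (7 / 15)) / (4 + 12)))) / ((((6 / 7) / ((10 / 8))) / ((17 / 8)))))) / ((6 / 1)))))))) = 894524400 / 1640785357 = 0.55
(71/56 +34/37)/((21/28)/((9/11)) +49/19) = 258267/412846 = 0.63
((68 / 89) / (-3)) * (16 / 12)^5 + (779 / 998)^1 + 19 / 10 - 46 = -7186200082 / 161878095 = -44.39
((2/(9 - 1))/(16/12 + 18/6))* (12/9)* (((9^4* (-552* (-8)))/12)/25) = 7429.07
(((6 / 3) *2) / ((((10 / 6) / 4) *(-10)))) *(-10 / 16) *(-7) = -21 / 5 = -4.20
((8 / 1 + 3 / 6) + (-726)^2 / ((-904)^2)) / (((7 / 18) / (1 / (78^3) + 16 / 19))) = 19.80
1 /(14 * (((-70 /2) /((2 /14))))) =-1 /3430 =-0.00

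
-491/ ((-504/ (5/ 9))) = 2455/ 4536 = 0.54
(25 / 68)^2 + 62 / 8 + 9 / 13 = 515609 / 60112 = 8.58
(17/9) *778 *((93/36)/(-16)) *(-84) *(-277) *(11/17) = -257206411/72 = -3572311.26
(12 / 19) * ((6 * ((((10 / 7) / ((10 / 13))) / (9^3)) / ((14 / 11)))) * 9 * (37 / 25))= 21164 / 209475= 0.10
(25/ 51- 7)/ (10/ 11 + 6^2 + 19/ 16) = -58432/ 341955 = -0.17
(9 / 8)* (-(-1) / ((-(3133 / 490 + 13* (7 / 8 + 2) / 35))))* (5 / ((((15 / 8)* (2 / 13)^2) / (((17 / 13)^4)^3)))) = -57096979248516578 / 134412029552775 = -424.79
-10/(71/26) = -260/71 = -3.66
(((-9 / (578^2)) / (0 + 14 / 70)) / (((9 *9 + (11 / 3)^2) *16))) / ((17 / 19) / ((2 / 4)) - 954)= 1539 / 16440353820160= 0.00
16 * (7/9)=112/9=12.44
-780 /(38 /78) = -30420 /19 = -1601.05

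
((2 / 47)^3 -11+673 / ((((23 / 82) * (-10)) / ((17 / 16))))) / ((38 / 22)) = -558830354093 / 3629652080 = -153.96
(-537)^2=288369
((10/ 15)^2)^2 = 16/ 81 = 0.20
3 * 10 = 30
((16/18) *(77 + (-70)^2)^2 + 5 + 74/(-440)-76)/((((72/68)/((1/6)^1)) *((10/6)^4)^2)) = 20010559468293/343750000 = 58212.54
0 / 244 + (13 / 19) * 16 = 208 / 19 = 10.95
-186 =-186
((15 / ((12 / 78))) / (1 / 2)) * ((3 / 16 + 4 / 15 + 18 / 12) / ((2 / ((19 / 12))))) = 115843 / 384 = 301.67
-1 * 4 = -4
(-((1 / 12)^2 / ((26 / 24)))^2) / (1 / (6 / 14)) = -1 / 56784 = -0.00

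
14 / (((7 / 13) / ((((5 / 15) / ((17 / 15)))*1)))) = 130 / 17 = 7.65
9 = 9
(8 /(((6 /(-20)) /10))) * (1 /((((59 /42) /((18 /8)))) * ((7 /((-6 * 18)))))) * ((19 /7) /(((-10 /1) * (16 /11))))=-507870 /413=-1229.71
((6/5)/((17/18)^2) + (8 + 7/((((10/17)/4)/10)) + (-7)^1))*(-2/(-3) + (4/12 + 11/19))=4147254/5491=755.28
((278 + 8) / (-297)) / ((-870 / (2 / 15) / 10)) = 52 / 35235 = 0.00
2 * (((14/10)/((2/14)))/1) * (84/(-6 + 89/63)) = -518616/1445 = -358.90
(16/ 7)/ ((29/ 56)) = 128/ 29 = 4.41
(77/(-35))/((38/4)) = -22/95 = -0.23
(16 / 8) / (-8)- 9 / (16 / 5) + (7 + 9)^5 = 1048572.94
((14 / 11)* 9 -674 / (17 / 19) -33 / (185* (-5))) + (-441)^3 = -14835523093504 / 172975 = -85766862.80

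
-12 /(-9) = 4 /3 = 1.33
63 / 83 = 0.76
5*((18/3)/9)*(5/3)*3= 50/3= 16.67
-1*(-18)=18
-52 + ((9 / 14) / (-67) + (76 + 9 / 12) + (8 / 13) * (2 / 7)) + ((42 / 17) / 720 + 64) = 1105972069 / 12437880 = 88.92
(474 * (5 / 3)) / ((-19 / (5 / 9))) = -3950 / 171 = -23.10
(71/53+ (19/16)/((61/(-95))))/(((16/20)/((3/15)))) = -26369/206912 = -0.13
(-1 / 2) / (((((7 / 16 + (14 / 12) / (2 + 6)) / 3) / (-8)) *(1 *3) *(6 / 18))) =144 / 7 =20.57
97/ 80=1.21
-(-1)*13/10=13/10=1.30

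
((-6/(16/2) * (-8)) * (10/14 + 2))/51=38/119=0.32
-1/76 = -0.01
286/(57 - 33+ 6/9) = 429/37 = 11.59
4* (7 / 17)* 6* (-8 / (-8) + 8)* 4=355.76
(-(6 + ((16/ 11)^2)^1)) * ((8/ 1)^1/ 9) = -7856/ 1089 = -7.21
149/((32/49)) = 7301/32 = 228.16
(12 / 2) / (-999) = -2 / 333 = -0.01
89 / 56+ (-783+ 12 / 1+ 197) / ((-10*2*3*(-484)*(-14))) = 323357 / 203280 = 1.59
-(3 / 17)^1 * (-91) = 16.06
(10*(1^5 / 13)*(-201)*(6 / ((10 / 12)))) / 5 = -14472 / 65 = -222.65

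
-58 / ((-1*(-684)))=-29 / 342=-0.08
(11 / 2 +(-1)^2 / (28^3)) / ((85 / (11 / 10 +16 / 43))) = 76426521 / 802345600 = 0.10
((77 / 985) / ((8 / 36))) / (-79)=-693 / 155630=-0.00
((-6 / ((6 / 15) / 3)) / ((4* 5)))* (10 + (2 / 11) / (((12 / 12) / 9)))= -288 / 11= -26.18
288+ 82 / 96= 13865 / 48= 288.85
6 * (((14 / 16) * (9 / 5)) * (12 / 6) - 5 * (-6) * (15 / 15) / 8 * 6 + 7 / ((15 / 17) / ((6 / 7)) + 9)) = 539079 / 3410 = 158.09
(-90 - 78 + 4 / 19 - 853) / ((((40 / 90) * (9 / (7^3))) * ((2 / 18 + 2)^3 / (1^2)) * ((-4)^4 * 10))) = -3.63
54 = 54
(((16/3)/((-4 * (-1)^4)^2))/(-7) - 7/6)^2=289/196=1.47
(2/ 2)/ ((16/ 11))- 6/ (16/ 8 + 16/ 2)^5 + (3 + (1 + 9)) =171093/ 12500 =13.69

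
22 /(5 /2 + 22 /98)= 2156 /267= 8.07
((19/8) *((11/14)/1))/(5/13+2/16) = 2717/742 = 3.66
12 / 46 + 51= 1179 / 23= 51.26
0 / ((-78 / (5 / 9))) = 0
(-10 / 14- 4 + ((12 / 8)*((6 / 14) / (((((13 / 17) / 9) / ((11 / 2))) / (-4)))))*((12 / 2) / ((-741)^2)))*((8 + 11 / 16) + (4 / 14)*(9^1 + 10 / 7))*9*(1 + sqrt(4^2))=-10777298668785 / 4352626096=-2476.05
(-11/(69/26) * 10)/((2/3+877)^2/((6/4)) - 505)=-25740/318590089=-0.00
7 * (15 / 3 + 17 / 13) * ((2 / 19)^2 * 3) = 6888 / 4693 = 1.47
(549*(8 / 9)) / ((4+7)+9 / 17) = 2074 / 49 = 42.33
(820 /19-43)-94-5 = -1878 /19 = -98.84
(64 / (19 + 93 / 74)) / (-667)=-4736 / 999833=-0.00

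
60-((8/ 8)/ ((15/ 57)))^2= 1139/ 25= 45.56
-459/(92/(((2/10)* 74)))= -73.84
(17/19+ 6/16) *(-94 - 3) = -18721/152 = -123.16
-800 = -800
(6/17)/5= 6/85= 0.07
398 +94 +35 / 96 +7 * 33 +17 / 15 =347759 / 480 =724.50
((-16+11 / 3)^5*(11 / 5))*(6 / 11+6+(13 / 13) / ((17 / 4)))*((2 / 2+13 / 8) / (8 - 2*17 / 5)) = -153874240583 / 16524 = -9312166.58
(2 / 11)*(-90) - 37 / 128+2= -20631 / 1408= -14.65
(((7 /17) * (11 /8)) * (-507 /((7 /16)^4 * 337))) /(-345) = 15228928 /225980405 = 0.07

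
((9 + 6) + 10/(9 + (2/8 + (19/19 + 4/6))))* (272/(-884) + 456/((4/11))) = 33981330/1703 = 19953.81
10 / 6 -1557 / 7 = -220.76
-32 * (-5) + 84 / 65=10484 / 65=161.29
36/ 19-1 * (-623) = 11873/ 19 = 624.89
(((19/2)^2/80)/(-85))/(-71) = 361/1931200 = 0.00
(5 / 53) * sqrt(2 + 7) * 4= 60 / 53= 1.13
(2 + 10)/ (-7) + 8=44/ 7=6.29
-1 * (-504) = 504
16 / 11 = 1.45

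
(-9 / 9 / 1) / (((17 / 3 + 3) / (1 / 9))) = -1 / 78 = -0.01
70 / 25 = 14 / 5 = 2.80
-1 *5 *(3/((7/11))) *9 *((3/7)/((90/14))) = -99/7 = -14.14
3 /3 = 1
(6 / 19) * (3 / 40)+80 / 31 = 30679 / 11780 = 2.60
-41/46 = -0.89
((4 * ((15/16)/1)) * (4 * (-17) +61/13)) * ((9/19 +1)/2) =-86415/494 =-174.93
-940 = -940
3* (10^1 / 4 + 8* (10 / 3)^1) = 175 / 2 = 87.50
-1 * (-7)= 7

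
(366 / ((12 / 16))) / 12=122 / 3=40.67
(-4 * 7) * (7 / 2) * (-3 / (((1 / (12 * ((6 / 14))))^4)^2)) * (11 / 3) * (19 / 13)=1179223941316608 / 1529437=771018316.75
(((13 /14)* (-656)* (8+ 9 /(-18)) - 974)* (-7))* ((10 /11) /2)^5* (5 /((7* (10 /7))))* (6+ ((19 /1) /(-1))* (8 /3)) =-16813.17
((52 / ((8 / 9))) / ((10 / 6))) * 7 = 2457 / 10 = 245.70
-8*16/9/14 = -64/63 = -1.02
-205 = -205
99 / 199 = 0.50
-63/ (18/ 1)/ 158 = -7/ 316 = -0.02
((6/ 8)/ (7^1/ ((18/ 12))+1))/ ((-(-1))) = 9/ 68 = 0.13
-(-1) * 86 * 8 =688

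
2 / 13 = 0.15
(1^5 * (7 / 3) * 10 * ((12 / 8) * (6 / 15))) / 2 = 7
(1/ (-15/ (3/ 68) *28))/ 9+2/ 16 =10709/ 85680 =0.12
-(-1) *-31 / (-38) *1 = 31 / 38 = 0.82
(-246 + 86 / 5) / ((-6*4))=143 / 15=9.53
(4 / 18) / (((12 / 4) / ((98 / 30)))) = 98 / 405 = 0.24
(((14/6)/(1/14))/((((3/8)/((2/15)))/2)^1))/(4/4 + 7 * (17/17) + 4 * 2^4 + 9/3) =3136/10125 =0.31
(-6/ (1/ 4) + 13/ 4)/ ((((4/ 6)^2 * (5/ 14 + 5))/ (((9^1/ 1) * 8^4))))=-8031744/ 25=-321269.76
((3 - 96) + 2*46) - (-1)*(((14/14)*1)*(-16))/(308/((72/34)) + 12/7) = -10279/9271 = -1.11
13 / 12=1.08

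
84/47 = 1.79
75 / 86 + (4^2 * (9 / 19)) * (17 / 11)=12.59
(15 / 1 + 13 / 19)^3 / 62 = 13231796 / 212629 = 62.23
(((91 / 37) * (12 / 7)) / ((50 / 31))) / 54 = 403 / 8325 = 0.05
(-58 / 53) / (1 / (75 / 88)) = -2175 / 2332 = -0.93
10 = 10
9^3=729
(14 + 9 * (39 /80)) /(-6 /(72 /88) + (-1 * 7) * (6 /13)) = -57369 /32960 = -1.74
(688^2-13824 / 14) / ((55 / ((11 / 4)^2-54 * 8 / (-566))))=7790724544 / 108955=71504.06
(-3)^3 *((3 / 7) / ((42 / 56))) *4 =-61.71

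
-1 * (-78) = 78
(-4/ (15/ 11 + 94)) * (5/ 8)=-55/ 2098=-0.03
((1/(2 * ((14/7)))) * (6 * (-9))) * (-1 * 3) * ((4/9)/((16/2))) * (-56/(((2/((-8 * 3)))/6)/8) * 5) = 362880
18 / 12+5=13 / 2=6.50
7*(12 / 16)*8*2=84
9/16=0.56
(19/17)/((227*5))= 0.00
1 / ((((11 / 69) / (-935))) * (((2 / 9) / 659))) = -34785315 / 2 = -17392657.50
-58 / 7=-8.29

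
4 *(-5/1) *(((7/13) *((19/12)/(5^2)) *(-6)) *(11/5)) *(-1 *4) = -11704/325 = -36.01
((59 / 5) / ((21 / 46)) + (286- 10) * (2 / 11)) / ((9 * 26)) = 43907 / 135135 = 0.32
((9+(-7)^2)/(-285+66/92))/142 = -0.00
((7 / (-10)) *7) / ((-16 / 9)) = 441 / 160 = 2.76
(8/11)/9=8/99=0.08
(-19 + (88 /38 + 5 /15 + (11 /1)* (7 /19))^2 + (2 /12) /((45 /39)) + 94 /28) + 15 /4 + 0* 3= 15085477 /454860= 33.17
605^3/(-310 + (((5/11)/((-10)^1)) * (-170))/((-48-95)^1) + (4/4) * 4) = -348333181625/481423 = -723549.11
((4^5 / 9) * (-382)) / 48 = -24448 / 27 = -905.48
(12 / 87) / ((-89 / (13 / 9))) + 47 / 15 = 363661 / 116145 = 3.13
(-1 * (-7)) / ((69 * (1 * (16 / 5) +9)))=35 / 4209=0.01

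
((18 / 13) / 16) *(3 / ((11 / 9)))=243 / 1144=0.21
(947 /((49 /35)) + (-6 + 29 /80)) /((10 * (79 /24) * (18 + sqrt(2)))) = 1.05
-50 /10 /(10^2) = -1 /20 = -0.05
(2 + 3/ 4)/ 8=11/ 32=0.34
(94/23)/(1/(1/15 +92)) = 129814/345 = 376.27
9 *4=36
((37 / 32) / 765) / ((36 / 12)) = 37 / 73440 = 0.00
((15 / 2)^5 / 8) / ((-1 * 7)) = -423.76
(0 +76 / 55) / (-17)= -76 / 935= -0.08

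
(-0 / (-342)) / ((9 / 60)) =0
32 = 32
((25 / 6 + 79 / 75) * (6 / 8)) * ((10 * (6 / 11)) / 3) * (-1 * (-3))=2349 / 110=21.35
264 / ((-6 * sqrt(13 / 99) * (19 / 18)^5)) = -249422976 * sqrt(143) / 32189287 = -92.66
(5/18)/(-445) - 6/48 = -805/6408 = -0.13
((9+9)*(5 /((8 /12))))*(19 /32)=2565 /32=80.16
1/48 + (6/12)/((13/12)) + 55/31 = 2.26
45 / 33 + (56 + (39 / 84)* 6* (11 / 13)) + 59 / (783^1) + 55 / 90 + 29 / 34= 125576881 / 2049894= 61.26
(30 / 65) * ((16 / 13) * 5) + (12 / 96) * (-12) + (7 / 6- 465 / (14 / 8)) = -934123 / 3549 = -263.21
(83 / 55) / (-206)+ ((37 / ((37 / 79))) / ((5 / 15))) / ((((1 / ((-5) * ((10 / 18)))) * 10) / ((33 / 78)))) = -24620899 / 883740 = -27.86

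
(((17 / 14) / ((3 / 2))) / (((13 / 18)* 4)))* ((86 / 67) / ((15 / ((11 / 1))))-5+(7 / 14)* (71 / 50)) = -1144253 / 1219400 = -0.94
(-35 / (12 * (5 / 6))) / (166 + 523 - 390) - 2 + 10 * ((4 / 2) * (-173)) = -2070283 / 598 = -3462.01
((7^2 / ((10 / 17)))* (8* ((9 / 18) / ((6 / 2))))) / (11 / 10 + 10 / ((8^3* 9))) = 1279488 / 12697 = 100.77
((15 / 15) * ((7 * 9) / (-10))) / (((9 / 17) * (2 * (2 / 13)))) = -1547 / 40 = -38.68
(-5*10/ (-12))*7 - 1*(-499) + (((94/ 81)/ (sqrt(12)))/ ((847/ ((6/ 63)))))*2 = 188*sqrt(3)/ 4322241 + 3169/ 6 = 528.17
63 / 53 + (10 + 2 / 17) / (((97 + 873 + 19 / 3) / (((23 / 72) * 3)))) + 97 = 518297961 / 5278058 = 98.20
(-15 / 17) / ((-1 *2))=15 / 34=0.44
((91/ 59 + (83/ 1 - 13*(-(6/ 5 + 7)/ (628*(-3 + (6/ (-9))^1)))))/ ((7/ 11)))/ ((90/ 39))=2238485327/ 38904600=57.54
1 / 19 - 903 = -17156 / 19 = -902.95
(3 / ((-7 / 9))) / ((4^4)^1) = -27 / 1792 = -0.02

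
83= 83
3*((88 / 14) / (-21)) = -44 / 49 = -0.90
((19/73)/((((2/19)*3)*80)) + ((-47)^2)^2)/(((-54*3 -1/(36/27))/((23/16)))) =-43100.10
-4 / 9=-0.44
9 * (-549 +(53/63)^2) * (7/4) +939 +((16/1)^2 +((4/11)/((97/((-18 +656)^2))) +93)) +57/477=-1885499632/323883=-5821.55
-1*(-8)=8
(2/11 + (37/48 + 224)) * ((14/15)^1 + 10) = 973955/396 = 2459.48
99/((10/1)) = 99/10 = 9.90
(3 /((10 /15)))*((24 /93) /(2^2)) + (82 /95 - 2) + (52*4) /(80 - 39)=510347 /120745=4.23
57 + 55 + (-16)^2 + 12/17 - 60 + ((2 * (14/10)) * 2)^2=144528/425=340.07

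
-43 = -43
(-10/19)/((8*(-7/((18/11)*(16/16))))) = 45/2926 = 0.02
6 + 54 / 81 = 20 / 3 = 6.67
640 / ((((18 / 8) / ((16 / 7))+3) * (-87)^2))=0.02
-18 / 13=-1.38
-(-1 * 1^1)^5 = 1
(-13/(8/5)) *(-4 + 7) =-24.38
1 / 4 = 0.25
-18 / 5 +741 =3687 / 5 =737.40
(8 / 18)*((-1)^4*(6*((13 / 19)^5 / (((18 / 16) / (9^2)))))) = 71288256 / 2476099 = 28.79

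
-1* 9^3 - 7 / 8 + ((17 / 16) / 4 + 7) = -46247 / 64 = -722.61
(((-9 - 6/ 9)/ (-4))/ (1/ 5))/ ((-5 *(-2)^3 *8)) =0.04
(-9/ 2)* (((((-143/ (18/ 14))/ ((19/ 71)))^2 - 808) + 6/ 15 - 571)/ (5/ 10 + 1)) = -25053876992/ 48735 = -514083.86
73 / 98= 0.74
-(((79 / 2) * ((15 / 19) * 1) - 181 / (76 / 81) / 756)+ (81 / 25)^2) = -55097433 / 1330000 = -41.43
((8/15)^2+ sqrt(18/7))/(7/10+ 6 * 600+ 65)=128/1649565+ 10 * sqrt(14)/85533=0.00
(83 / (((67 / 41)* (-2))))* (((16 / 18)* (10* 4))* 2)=-1088960 / 603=-1805.90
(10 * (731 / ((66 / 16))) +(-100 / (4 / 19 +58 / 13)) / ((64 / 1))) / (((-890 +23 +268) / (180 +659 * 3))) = -776211509455 / 121659296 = -6380.21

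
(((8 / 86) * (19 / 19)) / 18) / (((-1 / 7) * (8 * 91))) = -1 / 20124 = -0.00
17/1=17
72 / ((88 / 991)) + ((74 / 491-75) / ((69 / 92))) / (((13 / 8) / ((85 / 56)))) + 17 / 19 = 1548353908 / 2154999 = 718.49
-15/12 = -5/4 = -1.25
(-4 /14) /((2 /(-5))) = 5 /7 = 0.71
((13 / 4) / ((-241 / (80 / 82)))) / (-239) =130 / 2361559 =0.00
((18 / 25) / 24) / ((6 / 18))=9 / 100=0.09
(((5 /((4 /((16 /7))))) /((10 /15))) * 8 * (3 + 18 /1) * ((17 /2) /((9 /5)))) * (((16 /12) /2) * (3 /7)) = 6800 /7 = 971.43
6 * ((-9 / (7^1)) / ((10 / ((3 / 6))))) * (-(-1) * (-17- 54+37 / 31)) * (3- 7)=-116856 / 1085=-107.70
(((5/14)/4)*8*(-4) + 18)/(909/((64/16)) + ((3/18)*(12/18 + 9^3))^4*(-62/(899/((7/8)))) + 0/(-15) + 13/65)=-6453924480/5625247644978773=-0.00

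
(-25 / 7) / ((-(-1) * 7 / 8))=-200 / 49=-4.08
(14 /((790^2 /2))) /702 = 7 /109529550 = 0.00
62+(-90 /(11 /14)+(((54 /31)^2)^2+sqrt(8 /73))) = -440261522 /10158731+2 * sqrt(146) /73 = -43.01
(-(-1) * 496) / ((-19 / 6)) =-2976 / 19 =-156.63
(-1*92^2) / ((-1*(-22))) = -4232 / 11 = -384.73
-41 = -41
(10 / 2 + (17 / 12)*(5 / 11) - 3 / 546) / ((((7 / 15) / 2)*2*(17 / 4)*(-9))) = -0.32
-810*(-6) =4860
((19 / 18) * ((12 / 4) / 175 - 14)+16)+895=2823157 / 3150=896.24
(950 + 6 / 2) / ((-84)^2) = 953 / 7056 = 0.14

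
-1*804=-804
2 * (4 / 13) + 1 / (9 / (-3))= 11 / 39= 0.28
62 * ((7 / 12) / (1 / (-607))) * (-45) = 1975785 / 2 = 987892.50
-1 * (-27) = 27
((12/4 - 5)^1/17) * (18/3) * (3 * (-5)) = 180/17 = 10.59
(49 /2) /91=7 /26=0.27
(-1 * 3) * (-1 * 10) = 30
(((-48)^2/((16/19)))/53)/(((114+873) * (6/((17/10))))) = 1292/87185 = 0.01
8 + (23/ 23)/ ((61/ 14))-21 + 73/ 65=-11.65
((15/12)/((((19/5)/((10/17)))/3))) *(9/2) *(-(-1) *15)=39.18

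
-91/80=-1.14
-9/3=-3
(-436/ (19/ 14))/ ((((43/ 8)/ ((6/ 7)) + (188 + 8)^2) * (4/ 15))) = -156960/ 5005873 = -0.03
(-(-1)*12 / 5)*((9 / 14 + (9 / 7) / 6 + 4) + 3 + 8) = 38.06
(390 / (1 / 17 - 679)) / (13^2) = -255 / 75023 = -0.00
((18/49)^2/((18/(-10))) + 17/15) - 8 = -250003/36015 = -6.94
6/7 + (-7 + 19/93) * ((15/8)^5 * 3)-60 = -531.60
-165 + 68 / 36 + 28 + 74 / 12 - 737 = -15587 / 18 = -865.94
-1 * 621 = -621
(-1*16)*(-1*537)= 8592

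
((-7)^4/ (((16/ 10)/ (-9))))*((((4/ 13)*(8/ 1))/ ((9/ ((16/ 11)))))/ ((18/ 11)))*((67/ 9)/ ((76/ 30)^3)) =-402167500/ 267501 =-1503.42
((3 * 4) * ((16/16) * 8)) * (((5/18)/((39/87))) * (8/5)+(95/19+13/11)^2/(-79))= 18170752/372801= 48.74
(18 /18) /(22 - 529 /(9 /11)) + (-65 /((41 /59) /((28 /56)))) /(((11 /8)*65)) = -120965 /230461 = -0.52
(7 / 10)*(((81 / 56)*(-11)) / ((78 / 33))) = -9801 / 2080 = -4.71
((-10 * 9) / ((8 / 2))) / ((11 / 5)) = -225 / 22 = -10.23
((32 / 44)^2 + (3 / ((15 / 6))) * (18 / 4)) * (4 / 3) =14348 / 1815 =7.91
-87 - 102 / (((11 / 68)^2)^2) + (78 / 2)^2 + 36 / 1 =-2159378082 / 14641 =-147488.43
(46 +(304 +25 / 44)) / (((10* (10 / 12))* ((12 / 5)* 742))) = 3085 / 130592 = 0.02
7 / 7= 1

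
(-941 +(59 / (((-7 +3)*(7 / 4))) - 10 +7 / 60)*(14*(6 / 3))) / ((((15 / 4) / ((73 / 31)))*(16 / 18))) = -1026.99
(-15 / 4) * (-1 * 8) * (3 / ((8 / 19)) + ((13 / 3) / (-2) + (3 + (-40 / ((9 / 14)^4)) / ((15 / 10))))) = -116665445 / 26244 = -4445.41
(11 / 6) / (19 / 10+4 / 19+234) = 1045 / 134583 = 0.01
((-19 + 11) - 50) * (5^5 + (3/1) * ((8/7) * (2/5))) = -181329.54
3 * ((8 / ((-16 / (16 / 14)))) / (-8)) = 3 / 14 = 0.21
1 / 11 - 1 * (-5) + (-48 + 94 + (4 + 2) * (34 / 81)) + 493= 162343 / 297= 546.61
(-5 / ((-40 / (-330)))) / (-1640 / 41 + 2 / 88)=1815 / 1759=1.03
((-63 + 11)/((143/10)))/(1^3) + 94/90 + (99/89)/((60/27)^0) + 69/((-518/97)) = -328624391/22820490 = -14.40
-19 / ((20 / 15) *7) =-57 / 28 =-2.04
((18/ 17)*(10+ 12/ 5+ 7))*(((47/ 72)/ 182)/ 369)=4559/ 22833720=0.00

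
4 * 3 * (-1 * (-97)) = 1164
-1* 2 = -2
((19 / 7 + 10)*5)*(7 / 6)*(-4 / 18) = -445 / 27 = -16.48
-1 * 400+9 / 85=-33991 / 85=-399.89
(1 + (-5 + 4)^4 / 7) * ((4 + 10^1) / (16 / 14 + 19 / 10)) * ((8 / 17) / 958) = 4480 / 1734459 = 0.00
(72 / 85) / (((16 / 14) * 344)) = 63 / 29240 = 0.00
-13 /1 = -13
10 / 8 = 1.25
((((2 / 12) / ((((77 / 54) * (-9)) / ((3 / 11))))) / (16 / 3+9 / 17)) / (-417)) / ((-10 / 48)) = -1224 / 176010835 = -0.00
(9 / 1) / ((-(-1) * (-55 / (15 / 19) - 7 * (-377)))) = 27 / 7708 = 0.00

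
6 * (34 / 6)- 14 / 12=197 / 6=32.83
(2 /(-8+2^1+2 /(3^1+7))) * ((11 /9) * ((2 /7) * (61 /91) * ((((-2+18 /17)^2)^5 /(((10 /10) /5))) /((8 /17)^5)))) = -2251502387200 /236061165249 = -9.54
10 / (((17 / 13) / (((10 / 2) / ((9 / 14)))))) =59.48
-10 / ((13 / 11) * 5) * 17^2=-6358 / 13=-489.08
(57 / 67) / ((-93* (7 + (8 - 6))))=-19 / 18693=-0.00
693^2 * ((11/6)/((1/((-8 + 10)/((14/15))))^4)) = 1819310625/98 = 18564394.13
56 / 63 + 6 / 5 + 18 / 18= 3.09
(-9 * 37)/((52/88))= -563.54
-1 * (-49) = 49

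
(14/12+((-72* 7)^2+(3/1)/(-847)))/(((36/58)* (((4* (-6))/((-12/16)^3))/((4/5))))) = 37436541467/6504960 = 5755.08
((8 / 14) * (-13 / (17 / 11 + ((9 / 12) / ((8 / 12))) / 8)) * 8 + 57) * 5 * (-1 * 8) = -7229960 / 8309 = -870.14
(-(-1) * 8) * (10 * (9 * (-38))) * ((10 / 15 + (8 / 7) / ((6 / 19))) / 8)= -102600 / 7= -14657.14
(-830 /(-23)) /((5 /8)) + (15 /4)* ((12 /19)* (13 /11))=291007 /4807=60.54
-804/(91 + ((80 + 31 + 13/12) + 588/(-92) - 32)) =-221904/45455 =-4.88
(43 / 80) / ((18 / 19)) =817 / 1440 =0.57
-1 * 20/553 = -20/553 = -0.04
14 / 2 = 7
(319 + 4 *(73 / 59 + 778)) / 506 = 202721 / 29854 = 6.79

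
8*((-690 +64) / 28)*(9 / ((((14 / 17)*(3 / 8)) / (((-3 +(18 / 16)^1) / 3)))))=159630 / 49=3257.76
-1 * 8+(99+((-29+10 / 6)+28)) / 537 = -12589 / 1611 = -7.81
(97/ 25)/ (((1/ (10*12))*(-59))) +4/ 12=-7.56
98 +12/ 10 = 496/ 5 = 99.20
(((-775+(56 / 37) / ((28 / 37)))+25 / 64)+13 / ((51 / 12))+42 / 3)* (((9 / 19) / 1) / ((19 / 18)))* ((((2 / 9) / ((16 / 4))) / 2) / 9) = -822039 / 785536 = -1.05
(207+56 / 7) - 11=204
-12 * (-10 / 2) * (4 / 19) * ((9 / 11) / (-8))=-1.29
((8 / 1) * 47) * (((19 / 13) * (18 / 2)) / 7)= 64296 / 91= 706.55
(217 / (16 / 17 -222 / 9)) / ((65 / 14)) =-77469 / 39325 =-1.97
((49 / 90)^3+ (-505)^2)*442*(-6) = -41086848725429 / 60750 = -676326727.99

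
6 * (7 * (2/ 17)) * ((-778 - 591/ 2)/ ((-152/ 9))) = 21357/ 68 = 314.07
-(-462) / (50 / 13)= 3003 / 25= 120.12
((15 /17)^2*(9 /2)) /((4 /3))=6075 /2312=2.63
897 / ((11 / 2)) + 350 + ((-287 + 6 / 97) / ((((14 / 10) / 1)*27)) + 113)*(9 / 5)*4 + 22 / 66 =142549901 / 112035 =1272.37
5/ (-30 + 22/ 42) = -105/ 619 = -0.17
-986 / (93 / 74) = -72964 / 93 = -784.56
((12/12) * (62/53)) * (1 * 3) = 186/53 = 3.51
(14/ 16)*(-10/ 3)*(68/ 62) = -3.20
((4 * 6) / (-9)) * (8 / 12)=-1.78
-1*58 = -58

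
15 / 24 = 5 / 8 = 0.62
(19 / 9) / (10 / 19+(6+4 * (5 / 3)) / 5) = 1805 / 2616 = 0.69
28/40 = 7/10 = 0.70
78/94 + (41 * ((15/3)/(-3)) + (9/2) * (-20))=-22208/141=-157.50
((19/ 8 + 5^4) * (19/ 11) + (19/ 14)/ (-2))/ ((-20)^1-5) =-43.32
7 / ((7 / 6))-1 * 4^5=-1018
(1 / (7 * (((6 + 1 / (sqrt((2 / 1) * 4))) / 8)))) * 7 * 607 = 233088 / 287 - 9712 * sqrt(2) / 287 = 764.30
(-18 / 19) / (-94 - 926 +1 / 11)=198 / 213161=0.00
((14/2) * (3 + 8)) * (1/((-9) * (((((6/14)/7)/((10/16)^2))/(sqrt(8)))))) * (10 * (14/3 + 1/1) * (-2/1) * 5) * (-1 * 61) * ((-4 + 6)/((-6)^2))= -2445375625 * sqrt(2)/11664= -296492.06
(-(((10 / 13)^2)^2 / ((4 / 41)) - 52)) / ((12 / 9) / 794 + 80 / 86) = 35405390568 / 681551143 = 51.95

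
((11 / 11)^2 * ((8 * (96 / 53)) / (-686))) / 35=-384 / 636265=-0.00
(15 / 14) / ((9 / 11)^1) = 55 / 42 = 1.31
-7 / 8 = -0.88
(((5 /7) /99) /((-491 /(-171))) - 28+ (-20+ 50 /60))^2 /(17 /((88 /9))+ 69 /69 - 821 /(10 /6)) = -1144645568137210 /252069397003809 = -4.54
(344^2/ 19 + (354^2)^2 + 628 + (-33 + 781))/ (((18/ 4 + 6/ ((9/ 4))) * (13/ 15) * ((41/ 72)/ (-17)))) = -32869325078519040/ 435461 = -75481673625.24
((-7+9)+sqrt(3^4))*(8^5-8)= 360360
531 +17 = 548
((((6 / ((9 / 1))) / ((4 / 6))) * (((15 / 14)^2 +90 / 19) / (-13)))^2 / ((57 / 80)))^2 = 640712798358890625 / 7746032860940324041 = 0.08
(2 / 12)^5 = 1 / 7776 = 0.00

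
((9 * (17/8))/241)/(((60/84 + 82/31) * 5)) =3689/780840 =0.00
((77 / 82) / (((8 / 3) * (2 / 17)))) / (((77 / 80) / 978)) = 124695 / 41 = 3041.34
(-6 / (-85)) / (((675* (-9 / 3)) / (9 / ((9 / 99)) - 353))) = 508 / 57375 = 0.01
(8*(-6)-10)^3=-195112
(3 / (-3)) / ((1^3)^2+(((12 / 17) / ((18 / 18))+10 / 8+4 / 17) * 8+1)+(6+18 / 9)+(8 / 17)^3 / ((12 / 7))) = -14739 / 406652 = -0.04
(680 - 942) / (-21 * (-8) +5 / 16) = -4192 / 2693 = -1.56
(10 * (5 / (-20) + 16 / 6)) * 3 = 145 / 2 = 72.50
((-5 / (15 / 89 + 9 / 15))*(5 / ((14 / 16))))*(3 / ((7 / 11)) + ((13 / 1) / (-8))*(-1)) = -235.67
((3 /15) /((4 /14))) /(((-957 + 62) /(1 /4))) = -7 /35800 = -0.00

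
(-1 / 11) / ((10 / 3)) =-3 / 110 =-0.03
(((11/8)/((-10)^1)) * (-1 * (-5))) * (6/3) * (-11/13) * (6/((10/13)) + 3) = 3267/260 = 12.57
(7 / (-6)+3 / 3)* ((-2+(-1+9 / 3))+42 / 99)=-0.07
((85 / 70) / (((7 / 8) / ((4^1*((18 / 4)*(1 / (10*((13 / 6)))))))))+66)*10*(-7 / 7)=-427764 / 637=-671.53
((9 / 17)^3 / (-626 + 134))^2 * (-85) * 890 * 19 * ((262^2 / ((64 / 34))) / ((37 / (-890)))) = 19063329994326375 / 166232180384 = 114678.94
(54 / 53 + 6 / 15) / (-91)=-376 / 24115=-0.02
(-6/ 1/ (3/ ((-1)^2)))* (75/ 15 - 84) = 158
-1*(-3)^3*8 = 216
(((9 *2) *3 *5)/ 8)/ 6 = 45/ 8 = 5.62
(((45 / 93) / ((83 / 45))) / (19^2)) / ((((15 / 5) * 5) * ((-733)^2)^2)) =45 / 268140791302989413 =0.00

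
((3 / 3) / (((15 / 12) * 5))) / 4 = 1 / 25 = 0.04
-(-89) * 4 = 356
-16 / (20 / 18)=-14.40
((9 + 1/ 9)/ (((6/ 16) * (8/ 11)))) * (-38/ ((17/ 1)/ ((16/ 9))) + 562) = 77010956/ 4131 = 18642.21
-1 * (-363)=363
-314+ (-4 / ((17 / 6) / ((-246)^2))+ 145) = -1455257 / 17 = -85603.35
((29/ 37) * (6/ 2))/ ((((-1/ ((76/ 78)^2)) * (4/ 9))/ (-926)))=29082882/ 6253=4651.03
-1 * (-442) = 442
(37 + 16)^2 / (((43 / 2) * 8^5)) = 2809 / 704512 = 0.00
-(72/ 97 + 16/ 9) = -2200/ 873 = -2.52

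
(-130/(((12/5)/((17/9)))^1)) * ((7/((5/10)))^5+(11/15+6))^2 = -14383547864021141/486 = -29595777497985.89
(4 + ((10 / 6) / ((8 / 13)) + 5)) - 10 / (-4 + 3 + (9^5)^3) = 7231926014824481 / 617673396283944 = 11.71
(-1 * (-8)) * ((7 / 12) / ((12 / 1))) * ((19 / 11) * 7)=4.70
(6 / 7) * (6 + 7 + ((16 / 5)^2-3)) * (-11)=-33396 / 175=-190.83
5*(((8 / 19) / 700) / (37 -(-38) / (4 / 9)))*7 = 4 / 23275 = 0.00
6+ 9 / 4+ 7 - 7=8.25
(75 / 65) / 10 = 3 / 26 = 0.12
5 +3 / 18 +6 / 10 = 173 / 30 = 5.77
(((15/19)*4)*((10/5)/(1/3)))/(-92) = -0.21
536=536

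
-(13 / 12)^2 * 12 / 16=-169 / 192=-0.88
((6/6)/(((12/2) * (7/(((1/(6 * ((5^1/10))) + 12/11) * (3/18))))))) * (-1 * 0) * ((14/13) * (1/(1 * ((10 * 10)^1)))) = 0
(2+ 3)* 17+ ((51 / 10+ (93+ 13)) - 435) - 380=-6189 / 10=-618.90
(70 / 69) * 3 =3.04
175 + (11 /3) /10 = 5261 /30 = 175.37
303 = 303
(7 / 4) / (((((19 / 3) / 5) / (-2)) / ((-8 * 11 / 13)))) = 4620 / 247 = 18.70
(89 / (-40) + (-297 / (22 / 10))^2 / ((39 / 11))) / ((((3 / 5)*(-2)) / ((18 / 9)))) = -2671843 / 312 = -8563.60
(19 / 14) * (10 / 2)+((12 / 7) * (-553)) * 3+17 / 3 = -118925 / 42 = -2831.55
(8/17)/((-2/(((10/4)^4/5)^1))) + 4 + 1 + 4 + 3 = 691/68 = 10.16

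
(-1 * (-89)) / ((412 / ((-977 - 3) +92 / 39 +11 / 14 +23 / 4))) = -209.78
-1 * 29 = -29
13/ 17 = 0.76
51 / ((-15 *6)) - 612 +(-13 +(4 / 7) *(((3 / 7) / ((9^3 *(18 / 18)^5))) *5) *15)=-24827741 / 39690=-625.54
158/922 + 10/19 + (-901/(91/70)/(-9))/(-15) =-13638757/3074409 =-4.44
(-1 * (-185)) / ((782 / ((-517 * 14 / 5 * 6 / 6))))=-133903 / 391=-342.46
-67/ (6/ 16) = -536/ 3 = -178.67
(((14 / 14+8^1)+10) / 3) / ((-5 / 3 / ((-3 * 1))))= 57 / 5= 11.40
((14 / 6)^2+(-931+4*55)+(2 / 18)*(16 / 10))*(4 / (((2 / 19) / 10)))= -2412392 / 9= -268043.56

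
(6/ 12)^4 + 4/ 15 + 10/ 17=3743/ 4080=0.92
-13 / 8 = -1.62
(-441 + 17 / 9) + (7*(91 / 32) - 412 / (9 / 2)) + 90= -40393 / 96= -420.76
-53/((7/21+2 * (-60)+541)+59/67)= -10653/84865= -0.13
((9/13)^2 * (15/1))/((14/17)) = 20655/2366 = 8.73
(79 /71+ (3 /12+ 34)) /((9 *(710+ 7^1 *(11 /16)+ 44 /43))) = 0.01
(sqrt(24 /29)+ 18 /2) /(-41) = -9 /41 -2 *sqrt(174) /1189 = -0.24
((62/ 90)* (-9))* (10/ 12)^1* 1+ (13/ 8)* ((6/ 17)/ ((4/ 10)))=-3.73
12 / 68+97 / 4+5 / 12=1267 / 51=24.84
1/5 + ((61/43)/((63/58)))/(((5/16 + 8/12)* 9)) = 665009/1909845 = 0.35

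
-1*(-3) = 3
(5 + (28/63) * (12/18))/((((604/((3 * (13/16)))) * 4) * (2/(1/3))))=1859/2087424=0.00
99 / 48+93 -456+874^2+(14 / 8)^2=6108145 / 8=763518.12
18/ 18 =1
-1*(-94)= 94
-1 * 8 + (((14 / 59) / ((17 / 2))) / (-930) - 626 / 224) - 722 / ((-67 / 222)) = 8334853992919 / 3499828080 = 2381.50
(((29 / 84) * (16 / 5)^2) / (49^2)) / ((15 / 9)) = 0.00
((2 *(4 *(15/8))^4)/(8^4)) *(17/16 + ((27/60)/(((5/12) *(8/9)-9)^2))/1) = 46988191125/28463071232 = 1.65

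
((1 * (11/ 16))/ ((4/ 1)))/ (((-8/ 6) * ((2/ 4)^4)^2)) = -33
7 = 7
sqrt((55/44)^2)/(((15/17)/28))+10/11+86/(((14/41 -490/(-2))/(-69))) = 1813433/110649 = 16.39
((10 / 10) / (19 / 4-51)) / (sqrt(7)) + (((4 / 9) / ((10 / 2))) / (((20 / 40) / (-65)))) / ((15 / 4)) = -416 / 135-4 * sqrt(7) / 1295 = -3.09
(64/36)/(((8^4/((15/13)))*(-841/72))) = -15/349856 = -0.00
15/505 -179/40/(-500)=78079/2020000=0.04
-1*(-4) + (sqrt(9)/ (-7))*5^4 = -1847/ 7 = -263.86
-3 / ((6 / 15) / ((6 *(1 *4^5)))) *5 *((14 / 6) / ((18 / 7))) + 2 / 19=-11916794 / 57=-209066.56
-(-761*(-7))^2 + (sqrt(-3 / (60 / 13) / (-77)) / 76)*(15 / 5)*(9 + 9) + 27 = -28376902 + 27*sqrt(5005) / 29260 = -28376901.93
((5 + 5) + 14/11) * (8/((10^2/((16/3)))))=3968/825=4.81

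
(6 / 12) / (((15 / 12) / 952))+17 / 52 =99093 / 260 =381.13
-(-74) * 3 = 222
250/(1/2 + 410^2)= 0.00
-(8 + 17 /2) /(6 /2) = -11 /2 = -5.50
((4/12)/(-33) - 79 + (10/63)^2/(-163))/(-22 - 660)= 281134963/2426698197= 0.12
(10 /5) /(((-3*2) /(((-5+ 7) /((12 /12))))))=-0.67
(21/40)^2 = 441/1600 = 0.28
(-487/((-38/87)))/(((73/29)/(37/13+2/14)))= 1323.94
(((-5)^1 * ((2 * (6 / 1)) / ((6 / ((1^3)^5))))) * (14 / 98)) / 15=-2 / 21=-0.10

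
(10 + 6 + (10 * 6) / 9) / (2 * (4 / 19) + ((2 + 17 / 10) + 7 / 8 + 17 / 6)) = 51680 / 17851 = 2.90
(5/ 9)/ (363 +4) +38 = 125519/ 3303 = 38.00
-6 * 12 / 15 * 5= -24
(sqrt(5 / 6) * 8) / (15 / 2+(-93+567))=8 * sqrt(30) / 2889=0.02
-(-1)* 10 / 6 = 5 / 3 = 1.67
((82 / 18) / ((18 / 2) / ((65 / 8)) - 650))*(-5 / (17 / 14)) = 93275 / 3226617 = 0.03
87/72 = 29/24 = 1.21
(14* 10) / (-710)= -14 / 71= -0.20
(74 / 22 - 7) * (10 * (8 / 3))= -3200 / 33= -96.97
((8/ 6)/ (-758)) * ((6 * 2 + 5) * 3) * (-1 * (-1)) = -34/ 379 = -0.09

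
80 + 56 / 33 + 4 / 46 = 62074 / 759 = 81.78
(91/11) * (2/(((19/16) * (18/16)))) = 23296/1881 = 12.38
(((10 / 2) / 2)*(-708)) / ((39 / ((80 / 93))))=-47200 / 1209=-39.04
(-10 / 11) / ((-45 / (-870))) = -580 / 33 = -17.58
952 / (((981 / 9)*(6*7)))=68 / 327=0.21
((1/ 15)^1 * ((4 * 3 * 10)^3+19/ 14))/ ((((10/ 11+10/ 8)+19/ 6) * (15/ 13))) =6918917434/ 369075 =18746.64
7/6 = 1.17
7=7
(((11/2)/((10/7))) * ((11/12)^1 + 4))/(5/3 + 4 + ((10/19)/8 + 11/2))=86317/51220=1.69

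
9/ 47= 0.19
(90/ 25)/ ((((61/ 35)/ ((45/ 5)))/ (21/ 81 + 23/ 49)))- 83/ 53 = 271111/ 22631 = 11.98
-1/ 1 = -1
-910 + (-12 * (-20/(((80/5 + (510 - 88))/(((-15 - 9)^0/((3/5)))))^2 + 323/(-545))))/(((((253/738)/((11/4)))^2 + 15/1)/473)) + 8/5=-1747438875281354898/1923876570741595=-908.29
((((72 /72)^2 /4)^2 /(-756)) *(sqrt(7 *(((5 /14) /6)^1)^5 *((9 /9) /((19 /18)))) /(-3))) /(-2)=-0.00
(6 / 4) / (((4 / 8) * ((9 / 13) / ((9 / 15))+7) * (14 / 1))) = 39 / 1484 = 0.03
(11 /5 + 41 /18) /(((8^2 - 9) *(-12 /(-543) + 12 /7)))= 510601 /10890000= 0.05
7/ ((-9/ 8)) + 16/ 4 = -20/ 9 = -2.22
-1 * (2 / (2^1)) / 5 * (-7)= 7 / 5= 1.40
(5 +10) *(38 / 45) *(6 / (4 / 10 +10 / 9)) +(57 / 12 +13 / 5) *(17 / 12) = 82561 / 1360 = 60.71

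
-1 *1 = -1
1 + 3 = 4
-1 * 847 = -847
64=64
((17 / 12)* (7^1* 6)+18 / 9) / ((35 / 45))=1107 / 14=79.07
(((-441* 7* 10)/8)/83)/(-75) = 1029/1660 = 0.62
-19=-19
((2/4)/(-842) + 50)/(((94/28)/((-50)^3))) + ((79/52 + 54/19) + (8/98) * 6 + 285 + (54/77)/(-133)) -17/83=-1627950592363087033/874588486772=-1861390.38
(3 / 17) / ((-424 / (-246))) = 369 / 3604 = 0.10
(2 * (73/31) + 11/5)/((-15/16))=-5712/775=-7.37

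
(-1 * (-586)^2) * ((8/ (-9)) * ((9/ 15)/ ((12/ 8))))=5494336/ 45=122096.36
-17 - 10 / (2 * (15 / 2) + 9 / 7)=-1004 / 57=-17.61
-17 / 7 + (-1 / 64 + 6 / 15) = -4579 / 2240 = -2.04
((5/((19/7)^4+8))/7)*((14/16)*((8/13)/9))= 12005/17494893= 0.00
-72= -72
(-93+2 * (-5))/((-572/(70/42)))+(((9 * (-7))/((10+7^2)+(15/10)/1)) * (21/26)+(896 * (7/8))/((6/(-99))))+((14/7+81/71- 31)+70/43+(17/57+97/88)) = -9461284012925/729960088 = -12961.37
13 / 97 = 0.13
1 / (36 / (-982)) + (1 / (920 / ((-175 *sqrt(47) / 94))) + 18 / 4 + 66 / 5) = -431 / 45 - 35 *sqrt(47) / 17296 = -9.59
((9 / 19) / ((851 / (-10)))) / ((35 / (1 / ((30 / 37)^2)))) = -37 / 152950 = -0.00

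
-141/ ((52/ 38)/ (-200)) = 267900/ 13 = 20607.69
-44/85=-0.52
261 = 261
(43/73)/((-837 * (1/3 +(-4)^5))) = 43/62547057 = 0.00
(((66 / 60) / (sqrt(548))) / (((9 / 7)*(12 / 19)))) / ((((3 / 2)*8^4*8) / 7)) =0.00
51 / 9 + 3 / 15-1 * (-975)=14713 / 15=980.87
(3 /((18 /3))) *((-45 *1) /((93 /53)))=-795 /62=-12.82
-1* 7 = -7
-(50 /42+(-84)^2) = -148201 /21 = -7057.19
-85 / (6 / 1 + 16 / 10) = -425 / 38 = -11.18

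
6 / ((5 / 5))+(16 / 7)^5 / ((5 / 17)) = 18330002 / 84035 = 218.12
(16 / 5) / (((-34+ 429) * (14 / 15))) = 24 / 2765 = 0.01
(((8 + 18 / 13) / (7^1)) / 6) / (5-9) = -61 / 1092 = -0.06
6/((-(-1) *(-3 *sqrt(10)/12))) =-12 *sqrt(10)/5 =-7.59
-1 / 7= -0.14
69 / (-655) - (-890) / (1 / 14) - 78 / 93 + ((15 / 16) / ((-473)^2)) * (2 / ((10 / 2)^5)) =56599215457511183 / 4542817345000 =12459.06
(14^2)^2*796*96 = 2935597056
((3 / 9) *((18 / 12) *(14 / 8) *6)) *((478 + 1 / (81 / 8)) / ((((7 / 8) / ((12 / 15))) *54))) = 154904 / 3645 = 42.50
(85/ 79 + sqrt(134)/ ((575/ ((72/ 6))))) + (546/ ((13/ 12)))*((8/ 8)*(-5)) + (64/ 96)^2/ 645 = -1155165659/ 458595 + 12*sqrt(134)/ 575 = -2518.68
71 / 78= 0.91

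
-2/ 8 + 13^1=51/ 4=12.75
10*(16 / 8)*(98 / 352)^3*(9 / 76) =5294205 / 103583744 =0.05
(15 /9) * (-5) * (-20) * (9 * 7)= 10500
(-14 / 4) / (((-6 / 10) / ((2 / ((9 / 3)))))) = 35 / 9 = 3.89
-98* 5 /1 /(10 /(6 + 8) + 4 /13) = -44590 /93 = -479.46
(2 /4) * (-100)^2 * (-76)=-380000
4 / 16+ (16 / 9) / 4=0.69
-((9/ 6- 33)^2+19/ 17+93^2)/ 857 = -655681/ 58276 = -11.25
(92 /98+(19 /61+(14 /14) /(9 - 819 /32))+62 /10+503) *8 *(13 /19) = 2793.71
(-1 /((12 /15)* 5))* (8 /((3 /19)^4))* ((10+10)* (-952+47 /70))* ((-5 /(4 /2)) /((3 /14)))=-173569327060 /243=-714277066.09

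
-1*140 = -140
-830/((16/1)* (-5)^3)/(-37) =-0.01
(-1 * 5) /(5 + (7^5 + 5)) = -5 /16817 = -0.00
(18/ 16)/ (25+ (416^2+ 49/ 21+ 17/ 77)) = 2079/ 319858408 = 0.00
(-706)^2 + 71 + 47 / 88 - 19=43866991 / 88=498488.53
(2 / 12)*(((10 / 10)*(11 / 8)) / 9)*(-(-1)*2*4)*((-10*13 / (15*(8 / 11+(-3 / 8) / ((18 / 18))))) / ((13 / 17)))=-16456 / 2511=-6.55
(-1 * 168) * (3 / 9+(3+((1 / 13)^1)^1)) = -7448 / 13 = -572.92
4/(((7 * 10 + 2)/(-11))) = -11/18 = -0.61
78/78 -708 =-707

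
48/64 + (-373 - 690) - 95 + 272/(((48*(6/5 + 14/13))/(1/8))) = -4109447/3552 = -1156.94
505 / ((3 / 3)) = 505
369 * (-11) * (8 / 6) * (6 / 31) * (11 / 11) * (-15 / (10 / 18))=876744 / 31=28282.06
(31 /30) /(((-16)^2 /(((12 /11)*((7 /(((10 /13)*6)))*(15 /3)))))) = 2821 /84480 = 0.03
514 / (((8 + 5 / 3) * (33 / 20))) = 32.23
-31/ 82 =-0.38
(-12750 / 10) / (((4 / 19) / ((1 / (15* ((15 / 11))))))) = -3553 / 12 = -296.08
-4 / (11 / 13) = -4.73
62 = 62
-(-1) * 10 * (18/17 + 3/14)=1515/119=12.73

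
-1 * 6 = -6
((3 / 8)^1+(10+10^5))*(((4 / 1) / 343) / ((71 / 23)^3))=9734609861 / 245526946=39.65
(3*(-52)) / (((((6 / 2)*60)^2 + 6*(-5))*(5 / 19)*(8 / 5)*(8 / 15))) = -57 / 2656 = -0.02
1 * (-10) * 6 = -60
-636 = -636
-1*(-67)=67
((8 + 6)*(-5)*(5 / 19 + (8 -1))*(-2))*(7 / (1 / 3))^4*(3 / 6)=1878686460 / 19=98878234.74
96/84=8/7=1.14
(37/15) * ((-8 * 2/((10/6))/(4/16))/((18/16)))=-18944/225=-84.20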